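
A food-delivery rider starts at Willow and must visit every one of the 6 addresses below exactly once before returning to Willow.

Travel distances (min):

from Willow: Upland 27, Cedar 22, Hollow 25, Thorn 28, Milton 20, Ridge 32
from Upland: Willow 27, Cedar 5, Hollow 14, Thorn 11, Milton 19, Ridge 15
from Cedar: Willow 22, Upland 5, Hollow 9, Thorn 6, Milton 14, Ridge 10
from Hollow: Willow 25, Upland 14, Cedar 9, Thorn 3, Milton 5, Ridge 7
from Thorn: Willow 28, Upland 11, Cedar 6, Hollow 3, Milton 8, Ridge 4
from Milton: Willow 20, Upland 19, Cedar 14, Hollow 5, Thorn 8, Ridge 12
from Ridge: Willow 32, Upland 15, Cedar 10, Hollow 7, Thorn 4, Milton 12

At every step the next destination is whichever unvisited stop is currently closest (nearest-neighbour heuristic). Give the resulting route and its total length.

Nearest-neighbour total = 74 min; route Willow → Milton → Hollow → Thorn → Ridge → Cedar → Upland → Willow.

Willow → [Milton:20 / Cedar:22 / Hollow:25 / Upland:27 / Thorn:28 / Ridge:32] → Milton (20)
Milton → [Hollow:5 / Thorn:8 / Ridge:12 / Cedar:14 / Upland:19] → Hollow (5)
Hollow → [Thorn:3 / Ridge:7 / Cedar:9 / Upland:14] → Thorn (3)
Thorn → [Ridge:4 / Cedar:6 / Upland:11] → Ridge (4)
Ridge → [Cedar:10 / Upland:15] → Cedar (10)
Cedar → [Upland:5] → Upland (5)
Return Upland→Willow: 27.
Total = 20 + 5 + 3 + 4 + 10 + 5 + 27 = 74.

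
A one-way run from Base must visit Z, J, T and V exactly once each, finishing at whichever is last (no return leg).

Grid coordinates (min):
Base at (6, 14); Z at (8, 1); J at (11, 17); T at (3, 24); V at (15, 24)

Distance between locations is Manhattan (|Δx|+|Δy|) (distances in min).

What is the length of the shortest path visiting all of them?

Shortest open route: 55 min.

There are 4! = 24 possible orderings.
Base - Z - J - T - V: 15+19+15+12 = 61
Base - Z - J - V - T: 15+19+11+12 = 57
Base - Z - T - J - V: 15+28+15+11 = 69
Base - Z - T - V - J: 15+28+12+11 = 66
Base - Z - V - J - T: 15+30+11+15 = 71
Base - Z - V - T - J: 15+30+12+15 = 72
Base - J - Z - T - V: 8+19+28+12 = 67
Base - J - Z - V - T: 8+19+30+12 = 69
Base - J - T - Z - V: 8+15+28+30 = 81
Base - J - T - V - Z: 8+15+12+30 = 65
Base - J - V - Z - T: 8+11+30+28 = 77
Base - J - V - T - Z: 8+11+12+28 = 59
Base - T - Z - J - V: 13+28+19+11 = 71
Base - T - Z - V - J: 13+28+30+11 = 82
… (10 more)
Base - T - V - J - Z: 13+12+11+19 = 55  ← best
The minimum is 55.
One shortest path: Base → T → V → J → Z.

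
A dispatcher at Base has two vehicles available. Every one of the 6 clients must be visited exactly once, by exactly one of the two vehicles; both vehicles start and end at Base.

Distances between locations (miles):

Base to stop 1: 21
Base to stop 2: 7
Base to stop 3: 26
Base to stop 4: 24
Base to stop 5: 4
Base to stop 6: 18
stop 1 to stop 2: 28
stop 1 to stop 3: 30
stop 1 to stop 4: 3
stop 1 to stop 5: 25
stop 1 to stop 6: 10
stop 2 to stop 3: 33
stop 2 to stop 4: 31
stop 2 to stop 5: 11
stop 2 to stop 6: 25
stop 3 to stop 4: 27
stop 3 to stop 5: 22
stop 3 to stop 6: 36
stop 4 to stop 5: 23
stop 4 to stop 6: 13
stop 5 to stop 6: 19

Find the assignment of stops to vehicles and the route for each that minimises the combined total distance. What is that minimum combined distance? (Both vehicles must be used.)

98 miles — the smallest possible combined total.

Try each way of splitting the stops between the two vehicles (each non-empty) and, for each split, find the best tour for each vehicle:
  {stop 1} + {stop 2, stop 3, stop 4, stop 5, stop 6}: 42 + 98 = 140
  {stop 2} + {stop 1, stop 3, stop 4, stop 5, stop 6}: 14 + 84 = 98
  {stop 1, stop 2} + {stop 3, stop 4, stop 5, stop 6}: 56 + 84 = 140
  {stop 3} + {stop 1, stop 2, stop 4, stop 5, stop 6}: 52 + 72 = 124
  {stop 1, stop 3} + {stop 2, stop 4, stop 5, stop 6}: 77 + 72 = 149
  {stop 2, stop 3} + {stop 1, stop 4, stop 5, stop 6}: 66 + 58 = 124
  … (31 splits in total)
Best: vehicle 1 Base → stop 2 → Base = 14; vehicle 2 Base → stop 5 → stop 3 → stop 4 → stop 1 → stop 6 → Base = 84; combined 98.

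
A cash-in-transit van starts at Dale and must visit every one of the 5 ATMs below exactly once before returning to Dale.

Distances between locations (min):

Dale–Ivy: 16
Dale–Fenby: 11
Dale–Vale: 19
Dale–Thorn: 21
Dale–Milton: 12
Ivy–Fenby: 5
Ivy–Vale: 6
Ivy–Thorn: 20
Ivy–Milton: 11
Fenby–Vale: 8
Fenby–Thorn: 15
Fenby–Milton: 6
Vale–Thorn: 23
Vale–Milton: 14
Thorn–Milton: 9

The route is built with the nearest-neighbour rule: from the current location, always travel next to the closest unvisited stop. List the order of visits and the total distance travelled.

At Dale the remaining stops are Fenby 11, Milton 12, Ivy 16, Vale 19, Thorn 21; go to Fenby.
At Fenby the remaining stops are Ivy 5, Milton 6, Vale 8, Thorn 15; go to Ivy.
At Ivy the remaining stops are Vale 6, Milton 11, Thorn 20; go to Vale.
At Vale the remaining stops are Milton 14, Thorn 23; go to Milton.
At Milton the remaining stops are Thorn 9; go to Thorn.
Return Thorn→Dale: 21.
Total = 11 + 5 + 6 + 14 + 9 + 21 = 66.

66 min along Dale → Fenby → Ivy → Vale → Milton → Thorn → Dale.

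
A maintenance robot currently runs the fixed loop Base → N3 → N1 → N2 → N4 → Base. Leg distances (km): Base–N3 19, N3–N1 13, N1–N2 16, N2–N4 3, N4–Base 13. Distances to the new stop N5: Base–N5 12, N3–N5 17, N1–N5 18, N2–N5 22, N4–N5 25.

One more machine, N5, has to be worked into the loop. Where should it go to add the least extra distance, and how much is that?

Insertion cost between consecutive stops i–j is d(i,N5) + d(N5,j) − d(i,j):
  between Base and N3: 12 + 17 − 19 = 10
  between N3 and N1: 17 + 18 − 13 = 22
  between N1 and N2: 18 + 22 − 16 = 24
  between N2 and N4: 22 + 25 − 3 = 44
  between N4 and Base: 25 + 12 − 13 = 24
Cheapest insertion is between Base and N3, adding 10.
New total = 64 + 10 = 74.

+10 km — insert N5 between Base and N3.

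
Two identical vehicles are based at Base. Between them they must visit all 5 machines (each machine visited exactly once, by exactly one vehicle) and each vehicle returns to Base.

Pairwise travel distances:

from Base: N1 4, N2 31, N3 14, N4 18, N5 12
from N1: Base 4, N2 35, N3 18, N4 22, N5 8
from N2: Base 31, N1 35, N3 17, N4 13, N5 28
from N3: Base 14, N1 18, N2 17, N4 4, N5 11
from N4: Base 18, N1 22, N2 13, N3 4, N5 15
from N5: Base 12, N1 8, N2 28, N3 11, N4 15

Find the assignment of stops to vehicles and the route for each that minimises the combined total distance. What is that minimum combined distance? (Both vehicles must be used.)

79 — the smallest possible combined total.

Check every non-empty split of the stops between the two vehicles; for each half take its own optimal tour:
  {N1} + {N2, N3, N4, N5}: 8 + 71 = 79
  {N2} + {N1, N3, N4, N5}: 62 + 45 = 107
  {N1, N2} + {N3, N4, N5}: 70 + 45 = 115
  {N3} + {N1, N2, N4, N5}: 28 + 71 = 99
  {N1, N3} + {N2, N4, N5}: 36 + 71 = 107
  {N2, N3} + {N1, N4, N5}: 62 + 45 = 107
  … (15 splits in total)
Best: vehicle 1 Base → N1 → Base = 8; vehicle 2 Base → N2 → N4 → N3 → N5 → Base = 71; combined 79.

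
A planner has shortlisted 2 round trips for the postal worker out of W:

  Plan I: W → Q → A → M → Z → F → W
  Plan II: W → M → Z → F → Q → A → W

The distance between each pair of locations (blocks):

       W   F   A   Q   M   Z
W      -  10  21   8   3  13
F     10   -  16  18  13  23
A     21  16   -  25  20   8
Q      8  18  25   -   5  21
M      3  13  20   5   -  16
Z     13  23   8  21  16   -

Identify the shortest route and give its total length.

102 blocks — Plan I is the shortest.

Plan I: 8 + 25 + 20 + 16 + 23 + 10 = 102
Plan II: 3 + 16 + 23 + 18 + 25 + 21 = 106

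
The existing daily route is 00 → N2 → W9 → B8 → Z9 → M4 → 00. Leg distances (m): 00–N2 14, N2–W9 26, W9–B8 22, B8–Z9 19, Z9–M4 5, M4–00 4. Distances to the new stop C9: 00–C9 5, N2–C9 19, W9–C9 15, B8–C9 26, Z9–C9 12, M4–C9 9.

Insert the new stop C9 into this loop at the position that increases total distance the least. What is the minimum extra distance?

+8 m — insert C9 between N2 and W9.

Insertion cost between consecutive stops i–j is d(i,C9) + d(C9,j) − d(i,j):
  between 00 and N2: 5 + 19 − 14 = 10
  between N2 and W9: 19 + 15 − 26 = 8
  between W9 and B8: 15 + 26 − 22 = 19
  between B8 and Z9: 26 + 12 − 19 = 19
  between Z9 and M4: 12 + 9 − 5 = 16
  between M4 and 00: 9 + 5 − 4 = 10
Cheapest insertion is between N2 and W9, adding 8.
New total = 90 + 8 = 98.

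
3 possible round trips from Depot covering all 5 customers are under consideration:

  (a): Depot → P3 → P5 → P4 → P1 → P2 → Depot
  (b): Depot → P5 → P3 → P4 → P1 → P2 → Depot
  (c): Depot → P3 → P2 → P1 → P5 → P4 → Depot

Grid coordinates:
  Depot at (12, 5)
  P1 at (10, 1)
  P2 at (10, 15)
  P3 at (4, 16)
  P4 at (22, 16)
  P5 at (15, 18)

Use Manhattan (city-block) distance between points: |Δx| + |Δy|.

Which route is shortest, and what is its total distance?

(a): 19 + 13 + 9 + 27 + 14 + 12 = 94
(b): 16 + 13 + 18 + 27 + 14 + 12 = 100
(c): 19 + 7 + 14 + 22 + 9 + 21 = 92

Shortest is (c), total 92.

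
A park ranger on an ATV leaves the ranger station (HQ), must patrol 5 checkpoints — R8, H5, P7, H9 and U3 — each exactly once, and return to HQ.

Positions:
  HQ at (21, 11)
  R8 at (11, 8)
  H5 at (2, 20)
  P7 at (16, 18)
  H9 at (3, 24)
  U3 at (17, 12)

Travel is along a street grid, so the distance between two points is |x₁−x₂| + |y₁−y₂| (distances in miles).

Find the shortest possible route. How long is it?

Minimum total distance: 70 miles.

There are 60 distinct closed tours to check (reversals are equivalent).
HQ - R8 - H5 - P7 - H9 - U3 - HQ: 13+21+16+19+26+5 = 100
HQ - R8 - H5 - P7 - U3 - H9 - HQ: 13+21+16+7+26+31 = 114
HQ - R8 - H5 - H9 - P7 - U3 - HQ: 13+21+5+19+7+5 = 70
HQ - R8 - H5 - H9 - U3 - P7 - HQ: 13+21+5+26+7+12 = 84
HQ - R8 - H5 - U3 - P7 - H9 - HQ: 13+21+23+7+19+31 = 114
HQ - R8 - H5 - U3 - H9 - P7 - HQ: 13+21+23+26+19+12 = 114
HQ - R8 - P7 - H5 - H9 - U3 - HQ: 13+15+16+5+26+5 = 80
HQ - R8 - P7 - H5 - U3 - H9 - HQ: 13+15+16+23+26+31 = 124
HQ - R8 - P7 - H9 - H5 - U3 - HQ: 13+15+19+5+23+5 = 80
HQ - R8 - P7 - H9 - U3 - H5 - HQ: 13+15+19+26+23+28 = 124
HQ - R8 - P7 - U3 - H5 - H9 - HQ: 13+15+7+23+5+31 = 94
HQ - R8 - P7 - U3 - H9 - H5 - HQ: 13+15+7+26+5+28 = 94
HQ - R8 - H9 - H5 - P7 - U3 - HQ: 13+24+5+16+7+5 = 70
HQ - R8 - H9 - H5 - U3 - P7 - HQ: 13+24+5+23+7+12 = 84
… (46 more)
The minimum is 70.
One optimal route: HQ → R8 → H5 → H9 → P7 → U3 → HQ (or its reverse).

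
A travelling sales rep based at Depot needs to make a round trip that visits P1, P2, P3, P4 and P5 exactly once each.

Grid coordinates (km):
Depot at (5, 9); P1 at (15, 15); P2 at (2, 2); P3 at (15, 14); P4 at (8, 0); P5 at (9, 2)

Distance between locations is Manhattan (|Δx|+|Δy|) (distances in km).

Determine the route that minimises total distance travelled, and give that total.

Depot → P1 → P2 → P3 → P4 → P5 → Depot: 16+26+25+21+3+11 = 102
Depot → P1 → P2 → P3 → P5 → P4 → Depot: 16+26+25+18+3+12 = 100
Depot → P1 → P2 → P4 → P3 → P5 → Depot: 16+26+8+21+18+11 = 100
Depot → P1 → P2 → P4 → P5 → P3 → Depot: 16+26+8+3+18+15 = 86
Depot → P1 → P2 → P5 → P3 → P4 → Depot: 16+26+7+18+21+12 = 100
Depot → P1 → P2 → P5 → P4 → P3 → Depot: 16+26+7+3+21+15 = 88
Depot → P1 → P3 → P2 → P4 → P5 → Depot: 16+1+25+8+3+11 = 64
Depot → P1 → P3 → P2 → P5 → P4 → Depot: 16+1+25+7+3+12 = 64
Depot → P1 → P3 → P4 → P2 → P5 → Depot: 16+1+21+8+7+11 = 64
Depot → P1 → P3 → P4 → P5 → P2 → Depot: 16+1+21+3+7+10 = 58
Depot → P1 → P3 → P5 → P2 → P4 → Depot: 16+1+18+7+8+12 = 62
Depot → P1 → P3 → P5 → P4 → P2 → Depot: 16+1+18+3+8+10 = 56
Depot → P1 → P4 → P2 → P3 → P5 → Depot: 16+22+8+25+18+11 = 100
Depot → P1 → P4 → P2 → P5 → P3 → Depot: 16+22+8+7+18+15 = 86
… (46 more)
The minimum is 56.
One optimal route: Depot → P1 → P3 → P5 → P4 → P2 → Depot (or its reverse).

Shortest round trip = 56 km.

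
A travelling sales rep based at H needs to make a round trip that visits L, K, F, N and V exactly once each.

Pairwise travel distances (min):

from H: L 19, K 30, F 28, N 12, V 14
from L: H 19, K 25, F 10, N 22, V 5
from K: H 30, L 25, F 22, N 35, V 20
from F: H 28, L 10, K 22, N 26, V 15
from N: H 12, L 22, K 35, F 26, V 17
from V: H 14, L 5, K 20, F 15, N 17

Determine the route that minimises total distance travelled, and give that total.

Minimum total distance: 96 min.

With 5 stops there are 5!/2 = 60 distinct round trips (a route and its reverse cost the same).
H-L-K-F-N-V-H: 19+25+22+26+17+14 = 123
H-L-K-F-V-N-H: 19+25+22+15+17+12 = 110
H-L-K-N-F-V-H: 19+25+35+26+15+14 = 134
H-L-K-N-V-F-H: 19+25+35+17+15+28 = 139
H-L-K-V-F-N-H: 19+25+20+15+26+12 = 117
H-L-K-V-N-F-H: 19+25+20+17+26+28 = 135
H-L-F-K-N-V-H: 19+10+22+35+17+14 = 117
H-L-F-K-V-N-H: 19+10+22+20+17+12 = 100
H-L-F-N-K-V-H: 19+10+26+35+20+14 = 124
H-L-F-N-V-K-H: 19+10+26+17+20+30 = 122
H-L-F-V-K-N-H: 19+10+15+20+35+12 = 111
H-L-F-V-N-K-H: 19+10+15+17+35+30 = 126
H-L-N-K-F-V-H: 19+22+35+22+15+14 = 127
H-L-N-K-V-F-H: 19+22+35+20+15+28 = 139
… (46 more)
H-K-F-L-V-N-H: 30+22+10+5+17+12 = 96  ← best
The minimum is 96.
One optimal route: H → K → F → L → V → N → H (or its reverse).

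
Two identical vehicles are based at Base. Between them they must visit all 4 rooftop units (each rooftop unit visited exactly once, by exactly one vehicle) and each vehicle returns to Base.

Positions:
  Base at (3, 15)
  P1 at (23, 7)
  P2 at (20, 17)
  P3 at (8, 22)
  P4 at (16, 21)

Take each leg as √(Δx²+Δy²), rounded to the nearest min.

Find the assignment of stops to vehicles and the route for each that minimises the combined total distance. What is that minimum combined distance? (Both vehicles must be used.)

There are 2^3 − 1 = 7 ways to divide the 4 stops into two non-empty groups. For each, the best each vehicle can do is its own shortest tour through its group:
  {P1} + {P2, P3, P4}: 44 + 40 = 84
  {P2} + {P1, P3, P4}: 34 + 55 = 89
  {P1, P2} + {P3, P4}: 49 + 31 = 80
  {P3} + {P1, P2, P4}: 18 + 52 = 70
  {P1, P3} + {P2, P4}: 52 + 37 = 89
  {P2, P3} + {P1, P4}: 39 + 52 = 91
  … (7 splits in total)
Best: vehicle 1 Base → P3 → Base = 18; vehicle 2 Base → P1 → P2 → P4 → Base = 52; combined 70.

Minimum combined distance: 70 min.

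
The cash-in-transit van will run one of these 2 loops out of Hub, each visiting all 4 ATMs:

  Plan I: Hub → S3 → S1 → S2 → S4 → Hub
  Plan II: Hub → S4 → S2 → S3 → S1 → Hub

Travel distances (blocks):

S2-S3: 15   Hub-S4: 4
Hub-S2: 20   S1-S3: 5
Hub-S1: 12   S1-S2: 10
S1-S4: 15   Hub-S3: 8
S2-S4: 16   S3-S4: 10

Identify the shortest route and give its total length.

Shortest is Plan I, total 43 blocks.

Plan I: 8 + 5 + 10 + 16 + 4 = 43
Plan II: 4 + 16 + 15 + 5 + 12 = 52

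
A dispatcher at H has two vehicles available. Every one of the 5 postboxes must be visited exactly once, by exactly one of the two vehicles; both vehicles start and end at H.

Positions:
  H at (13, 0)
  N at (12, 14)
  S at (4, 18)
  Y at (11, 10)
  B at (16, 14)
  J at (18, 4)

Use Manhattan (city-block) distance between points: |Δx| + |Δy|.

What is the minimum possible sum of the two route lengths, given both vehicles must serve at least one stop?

78 — the smallest possible combined total.

Check every non-empty split of the stops between the two vehicles; for each half take its own optimal tour:
  {N} + {S, Y, B, J}: 30 + 64 = 94
  {S} + {N, Y, B, J}: 54 + 42 = 96
  {N, S} + {Y, B, J}: 54 + 42 = 96
  {Y} + {N, S, B, J}: 24 + 64 = 88
  {N, Y} + {S, B, J}: 32 + 64 = 96
  {S, Y} + {N, B, J}: 54 + 40 = 94
  … (15 splits in total)
  {N, S, Y, B} + {J}: 60 + 18 = 78  ← best
Best: vehicle 1 H → Y → S → N → B → H = 60; vehicle 2 H → J → H = 18; combined 78.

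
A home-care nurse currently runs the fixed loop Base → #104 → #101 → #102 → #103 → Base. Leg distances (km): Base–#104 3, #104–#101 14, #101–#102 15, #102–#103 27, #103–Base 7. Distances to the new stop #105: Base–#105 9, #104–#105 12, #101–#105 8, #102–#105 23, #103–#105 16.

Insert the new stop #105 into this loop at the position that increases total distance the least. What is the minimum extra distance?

Insertion cost between consecutive stops i–j is d(i,#105) + d(#105,j) − d(i,j):
  between Base and #104: 9 + 12 − 3 = 18
  between #104 and #101: 12 + 8 − 14 = 6
  between #101 and #102: 8 + 23 − 15 = 16
  between #102 and #103: 23 + 16 − 27 = 12
  between #103 and Base: 16 + 9 − 7 = 18
Cheapest insertion is between #104 and #101, adding 6.
New total = 66 + 6 = 72.

Minimum extra distance: 6 km, inserting #105 between #104 and #101.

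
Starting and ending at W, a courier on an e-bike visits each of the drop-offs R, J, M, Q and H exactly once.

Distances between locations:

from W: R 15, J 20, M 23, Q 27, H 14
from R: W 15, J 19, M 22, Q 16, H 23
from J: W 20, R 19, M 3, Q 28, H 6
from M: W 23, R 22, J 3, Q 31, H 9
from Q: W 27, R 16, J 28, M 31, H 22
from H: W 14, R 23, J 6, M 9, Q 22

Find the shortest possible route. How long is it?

There are 60 distinct closed tours to check (reversals are equivalent).
W-R-J-M-Q-H-W: 15+19+3+31+22+14 = 104
W-R-J-M-H-Q-W: 15+19+3+9+22+27 = 95
W-R-J-Q-M-H-W: 15+19+28+31+9+14 = 116
W-R-J-Q-H-M-W: 15+19+28+22+9+23 = 116
W-R-J-H-M-Q-W: 15+19+6+9+31+27 = 107
W-R-J-H-Q-M-W: 15+19+6+22+31+23 = 116
W-R-M-J-Q-H-W: 15+22+3+28+22+14 = 104
W-R-M-J-H-Q-W: 15+22+3+6+22+27 = 95
W-R-M-Q-J-H-W: 15+22+31+28+6+14 = 116
W-R-M-Q-H-J-W: 15+22+31+22+6+20 = 116
W-R-M-H-J-Q-W: 15+22+9+6+28+27 = 107
W-R-M-H-Q-J-W: 15+22+9+22+28+20 = 116
W-R-Q-J-M-H-W: 15+16+28+3+9+14 = 85
W-R-Q-J-H-M-W: 15+16+28+6+9+23 = 97
… (46 more)
The minimum is 85.
One optimal route: W → R → Q → J → M → H → W (or its reverse).

85 — the shortest possible round trip.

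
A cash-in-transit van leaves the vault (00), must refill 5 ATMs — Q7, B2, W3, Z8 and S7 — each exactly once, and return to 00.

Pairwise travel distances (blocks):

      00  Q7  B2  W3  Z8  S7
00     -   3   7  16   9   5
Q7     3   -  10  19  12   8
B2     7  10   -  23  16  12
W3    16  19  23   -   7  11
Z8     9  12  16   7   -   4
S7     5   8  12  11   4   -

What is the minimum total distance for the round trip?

52 blocks — the shortest possible round trip.

There are 60 distinct closed tours to check (reversals are equivalent).
00 - Q7 - B2 - W3 - Z8 - S7 - 00: 3+10+23+7+4+5 = 52
00 - Q7 - B2 - W3 - S7 - Z8 - 00: 3+10+23+11+4+9 = 60
00 - Q7 - B2 - Z8 - W3 - S7 - 00: 3+10+16+7+11+5 = 52
00 - Q7 - B2 - Z8 - S7 - W3 - 00: 3+10+16+4+11+16 = 60
00 - Q7 - B2 - S7 - W3 - Z8 - 00: 3+10+12+11+7+9 = 52
00 - Q7 - B2 - S7 - Z8 - W3 - 00: 3+10+12+4+7+16 = 52
00 - Q7 - W3 - B2 - Z8 - S7 - 00: 3+19+23+16+4+5 = 70
00 - Q7 - W3 - B2 - S7 - Z8 - 00: 3+19+23+12+4+9 = 70
00 - Q7 - W3 - Z8 - B2 - S7 - 00: 3+19+7+16+12+5 = 62
00 - Q7 - W3 - Z8 - S7 - B2 - 00: 3+19+7+4+12+7 = 52
00 - Q7 - W3 - S7 - B2 - Z8 - 00: 3+19+11+12+16+9 = 70
00 - Q7 - W3 - S7 - Z8 - B2 - 00: 3+19+11+4+16+7 = 60
00 - Q7 - Z8 - B2 - W3 - S7 - 00: 3+12+16+23+11+5 = 70
00 - Q7 - Z8 - B2 - S7 - W3 - 00: 3+12+16+12+11+16 = 70
… (46 more)
The minimum is 52.
One optimal route: 00 → Q7 → B2 → W3 → Z8 → S7 → 00 (or its reverse).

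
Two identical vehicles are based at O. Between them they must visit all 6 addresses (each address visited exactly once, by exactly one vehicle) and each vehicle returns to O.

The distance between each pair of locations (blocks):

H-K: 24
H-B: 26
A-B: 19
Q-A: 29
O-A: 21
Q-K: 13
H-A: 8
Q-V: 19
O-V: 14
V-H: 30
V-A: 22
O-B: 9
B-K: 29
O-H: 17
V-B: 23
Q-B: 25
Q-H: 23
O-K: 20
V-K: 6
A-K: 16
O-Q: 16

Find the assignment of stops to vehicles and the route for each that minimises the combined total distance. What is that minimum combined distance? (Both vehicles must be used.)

Minimum combined distance: 100 blocks.

Check every non-empty split of the stops between the two vehicles; for each half take its own optimal tour:
  {Q} + {V, H, A, B, K}: 32 + 79 = 111
  {V} + {Q, H, A, B, K}: 28 + 88 = 116
  {Q, V} + {H, A, B, K}: 49 + 79 = 128
  {H} + {Q, V, A, B, K}: 34 + 85 = 119
  {Q, H} + {V, A, B, K}: 56 + 64 = 120
  {V, H} + {Q, A, B, K}: 61 + 73 = 134
  … (31 splits in total)
  {B} + {Q, V, H, A, K}: 18 + 82 = 100  ← best
Best: vehicle 1 O → B → O = 18; vehicle 2 O → Q → V → K → A → H → O = 82; combined 100.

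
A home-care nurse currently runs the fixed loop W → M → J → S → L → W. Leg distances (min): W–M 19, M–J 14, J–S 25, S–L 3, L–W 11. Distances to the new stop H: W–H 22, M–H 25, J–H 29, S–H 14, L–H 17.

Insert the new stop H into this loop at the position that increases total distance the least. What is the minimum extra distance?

Adding 18 min by placing H on the J–S leg.

Insertion cost between consecutive stops i–j is d(i,H) + d(H,j) − d(i,j):
  between W and M: 22 + 25 − 19 = 28
  between M and J: 25 + 29 − 14 = 40
  between J and S: 29 + 14 − 25 = 18
  between S and L: 14 + 17 − 3 = 28
  between L and W: 17 + 22 − 11 = 28
Cheapest insertion is between J and S, adding 18.
New total = 72 + 18 = 90.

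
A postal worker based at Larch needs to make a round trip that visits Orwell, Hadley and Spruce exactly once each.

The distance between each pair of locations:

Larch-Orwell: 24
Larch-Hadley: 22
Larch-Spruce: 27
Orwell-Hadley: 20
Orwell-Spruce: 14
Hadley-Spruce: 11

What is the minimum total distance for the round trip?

With 3 stops there are 3!/2 = 3 distinct round trips (a route and its reverse cost the same).
Larch→Orwell→Hadley→Spruce→Larch: 24+20+11+27 = 82
Larch→Orwell→Spruce→Hadley→Larch: 24+14+11+22 = 71
Larch→Hadley→Orwell→Spruce→Larch: 22+20+14+27 = 83
The minimum is 71.
One optimal route: Larch → Orwell → Spruce → Hadley → Larch (or its reverse).

Minimum total distance: 71.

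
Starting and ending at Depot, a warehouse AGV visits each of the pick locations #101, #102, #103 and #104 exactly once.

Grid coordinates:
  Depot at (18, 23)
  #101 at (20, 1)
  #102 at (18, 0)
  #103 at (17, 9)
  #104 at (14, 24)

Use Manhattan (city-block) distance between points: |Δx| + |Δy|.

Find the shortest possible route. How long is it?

Depot→#101→#102→#103→#104→Depot: 24+3+10+18+5 = 60
Depot→#101→#102→#104→#103→Depot: 24+3+28+18+15 = 88
Depot→#101→#103→#102→#104→Depot: 24+11+10+28+5 = 78
Depot→#101→#103→#104→#102→Depot: 24+11+18+28+23 = 104
Depot→#101→#104→#102→#103→Depot: 24+29+28+10+15 = 106
Depot→#101→#104→#103→#102→Depot: 24+29+18+10+23 = 104
Depot→#102→#101→#103→#104→Depot: 23+3+11+18+5 = 60
Depot→#102→#101→#104→#103→Depot: 23+3+29+18+15 = 88
Depot→#102→#103→#101→#104→Depot: 23+10+11+29+5 = 78
Depot→#102→#104→#101→#103→Depot: 23+28+29+11+15 = 106
Depot→#103→#101→#102→#104→Depot: 15+11+3+28+5 = 62
Depot→#103→#102→#101→#104→Depot: 15+10+3+29+5 = 62
The minimum is 60.
One optimal route: Depot → #101 → #102 → #103 → #104 → Depot (or its reverse).

Minimum total distance: 60.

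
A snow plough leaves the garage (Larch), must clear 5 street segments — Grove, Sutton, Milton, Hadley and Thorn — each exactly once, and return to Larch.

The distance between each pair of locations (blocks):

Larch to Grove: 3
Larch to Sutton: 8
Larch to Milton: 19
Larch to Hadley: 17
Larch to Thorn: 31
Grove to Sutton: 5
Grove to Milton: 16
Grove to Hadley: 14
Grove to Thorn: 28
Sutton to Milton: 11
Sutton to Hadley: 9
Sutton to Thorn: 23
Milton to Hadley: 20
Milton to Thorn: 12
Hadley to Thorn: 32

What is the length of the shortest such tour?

Minimum total distance: 80 blocks.

With 5 stops there are 5!/2 = 60 distinct round trips (a route and its reverse cost the same).
Larch-Grove-Sutton-Milton-Hadley-Thorn-Larch: 3+5+11+20+32+31 = 102
Larch-Grove-Sutton-Milton-Thorn-Hadley-Larch: 3+5+11+12+32+17 = 80
Larch-Grove-Sutton-Hadley-Milton-Thorn-Larch: 3+5+9+20+12+31 = 80
Larch-Grove-Sutton-Hadley-Thorn-Milton-Larch: 3+5+9+32+12+19 = 80
Larch-Grove-Sutton-Thorn-Milton-Hadley-Larch: 3+5+23+12+20+17 = 80
Larch-Grove-Sutton-Thorn-Hadley-Milton-Larch: 3+5+23+32+20+19 = 102
Larch-Grove-Milton-Sutton-Hadley-Thorn-Larch: 3+16+11+9+32+31 = 102
Larch-Grove-Milton-Sutton-Thorn-Hadley-Larch: 3+16+11+23+32+17 = 102
Larch-Grove-Milton-Hadley-Sutton-Thorn-Larch: 3+16+20+9+23+31 = 102
Larch-Grove-Milton-Hadley-Thorn-Sutton-Larch: 3+16+20+32+23+8 = 102
Larch-Grove-Milton-Thorn-Sutton-Hadley-Larch: 3+16+12+23+9+17 = 80
Larch-Grove-Milton-Thorn-Hadley-Sutton-Larch: 3+16+12+32+9+8 = 80
Larch-Grove-Hadley-Sutton-Milton-Thorn-Larch: 3+14+9+11+12+31 = 80
Larch-Grove-Hadley-Sutton-Thorn-Milton-Larch: 3+14+9+23+12+19 = 80
… (46 more)
The minimum is 80.
One optimal route: Larch → Grove → Sutton → Milton → Thorn → Hadley → Larch (or its reverse).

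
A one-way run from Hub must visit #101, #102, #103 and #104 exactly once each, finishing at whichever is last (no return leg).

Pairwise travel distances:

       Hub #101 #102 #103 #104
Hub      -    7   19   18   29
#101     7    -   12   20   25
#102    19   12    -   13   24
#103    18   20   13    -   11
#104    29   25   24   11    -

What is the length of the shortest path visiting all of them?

Shortest open route: 43.

There are 4! = 24 possible orderings.
Hub → #101 → #102 → #103 → #104: 7+12+13+11 = 43
Hub → #101 → #102 → #104 → #103: 7+12+24+11 = 54
Hub → #101 → #103 → #102 → #104: 7+20+13+24 = 64
Hub → #101 → #103 → #104 → #102: 7+20+11+24 = 62
Hub → #101 → #104 → #102 → #103: 7+25+24+13 = 69
Hub → #101 → #104 → #103 → #102: 7+25+11+13 = 56
Hub → #102 → #101 → #103 → #104: 19+12+20+11 = 62
Hub → #102 → #101 → #104 → #103: 19+12+25+11 = 67
Hub → #102 → #103 → #101 → #104: 19+13+20+25 = 77
Hub → #102 → #103 → #104 → #101: 19+13+11+25 = 68
Hub → #102 → #104 → #101 → #103: 19+24+25+20 = 88
Hub → #102 → #104 → #103 → #101: 19+24+11+20 = 74
Hub → #103 → #101 → #102 → #104: 18+20+12+24 = 74
Hub → #103 → #101 → #104 → #102: 18+20+25+24 = 87
… (10 more)
The minimum is 43.
One shortest path: Hub → #101 → #102 → #103 → #104.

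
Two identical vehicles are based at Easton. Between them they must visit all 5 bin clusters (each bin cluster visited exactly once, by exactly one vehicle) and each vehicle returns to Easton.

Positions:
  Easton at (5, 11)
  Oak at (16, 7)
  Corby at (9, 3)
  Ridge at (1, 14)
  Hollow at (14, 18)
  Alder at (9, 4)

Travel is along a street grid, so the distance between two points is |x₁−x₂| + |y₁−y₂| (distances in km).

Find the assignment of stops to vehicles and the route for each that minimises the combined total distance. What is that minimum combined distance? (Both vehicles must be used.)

There are 2^4 − 1 = 15 ways to divide the 5 stops into two non-empty groups. For each, the best each vehicle can do is its own shortest tour through its group:
  {Oak} + {Corby, Ridge, Hollow, Alder}: 30 + 56 = 86
  {Corby} + {Oak, Ridge, Hollow, Alder}: 24 + 58 = 82
  {Oak, Corby} + {Ridge, Hollow, Alder}: 38 + 54 = 92
  {Ridge} + {Oak, Corby, Hollow, Alder}: 14 + 52 = 66
  {Oak, Ridge} + {Corby, Hollow, Alder}: 44 + 48 = 92
  {Corby, Ridge} + {Oak, Hollow, Alder}: 38 + 50 = 88
  … (15 splits in total)
Best: vehicle 1 Easton → Ridge → Easton = 14; vehicle 2 Easton → Corby → Alder → Oak → Hollow → Easton = 52; combined 66.

66 km — the smallest possible combined total.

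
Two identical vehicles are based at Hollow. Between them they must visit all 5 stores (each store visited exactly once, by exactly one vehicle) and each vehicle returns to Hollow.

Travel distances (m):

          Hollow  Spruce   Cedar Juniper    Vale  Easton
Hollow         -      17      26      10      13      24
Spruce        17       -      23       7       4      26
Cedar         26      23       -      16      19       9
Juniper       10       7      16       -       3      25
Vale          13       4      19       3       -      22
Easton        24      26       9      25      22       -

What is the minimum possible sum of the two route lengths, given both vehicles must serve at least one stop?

There are 2^4 − 1 = 15 ways to divide the 5 stops into two non-empty groups. For each, the best each vehicle can do is its own shortest tour through its group:
  {Spruce} + {Cedar, Juniper, Vale, Easton}: 34 + 65 = 99
  {Cedar} + {Spruce, Juniper, Vale, Easton}: 52 + 67 = 119
  {Spruce, Cedar} + {Juniper, Vale, Easton}: 66 + 59 = 125
  {Juniper} + {Spruce, Cedar, Vale, Easton}: 20 + 73 = 93
  {Spruce, Juniper} + {Cedar, Vale, Easton}: 34 + 65 = 99
  {Cedar, Juniper} + {Spruce, Vale, Easton}: 52 + 67 = 119
  … (15 splits in total)
Best: vehicle 1 Hollow → Juniper → Hollow = 20; vehicle 2 Hollow → Spruce → Vale → Cedar → Easton → Hollow = 73; combined 93.

Minimum combined distance: 93 m.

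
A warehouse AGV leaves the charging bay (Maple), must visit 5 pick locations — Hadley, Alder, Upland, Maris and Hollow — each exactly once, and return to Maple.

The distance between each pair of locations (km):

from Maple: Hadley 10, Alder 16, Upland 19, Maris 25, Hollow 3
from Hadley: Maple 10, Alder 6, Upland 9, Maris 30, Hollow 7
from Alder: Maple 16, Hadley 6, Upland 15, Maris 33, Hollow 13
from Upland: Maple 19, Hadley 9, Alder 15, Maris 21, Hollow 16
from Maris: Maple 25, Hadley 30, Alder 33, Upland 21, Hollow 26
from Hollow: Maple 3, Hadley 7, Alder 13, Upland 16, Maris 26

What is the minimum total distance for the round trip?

Shortest round trip = 77 km.

With 5 stops there are 5!/2 = 60 distinct round trips (a route and its reverse cost the same).
Maple-Hadley-Alder-Upland-Maris-Hollow-Maple: 10+6+15+21+26+3 = 81
Maple-Hadley-Alder-Upland-Hollow-Maris-Maple: 10+6+15+16+26+25 = 98
Maple-Hadley-Alder-Maris-Upland-Hollow-Maple: 10+6+33+21+16+3 = 89
Maple-Hadley-Alder-Maris-Hollow-Upland-Maple: 10+6+33+26+16+19 = 110
Maple-Hadley-Alder-Hollow-Upland-Maris-Maple: 10+6+13+16+21+25 = 91
Maple-Hadley-Alder-Hollow-Maris-Upland-Maple: 10+6+13+26+21+19 = 95
Maple-Hadley-Upland-Alder-Maris-Hollow-Maple: 10+9+15+33+26+3 = 96
Maple-Hadley-Upland-Alder-Hollow-Maris-Maple: 10+9+15+13+26+25 = 98
Maple-Hadley-Upland-Maris-Alder-Hollow-Maple: 10+9+21+33+13+3 = 89
Maple-Hadley-Upland-Maris-Hollow-Alder-Maple: 10+9+21+26+13+16 = 95
Maple-Hadley-Upland-Hollow-Alder-Maris-Maple: 10+9+16+13+33+25 = 106
Maple-Hadley-Upland-Hollow-Maris-Alder-Maple: 10+9+16+26+33+16 = 110
Maple-Hadley-Maris-Alder-Upland-Hollow-Maple: 10+30+33+15+16+3 = 107
Maple-Hadley-Maris-Alder-Hollow-Upland-Maple: 10+30+33+13+16+19 = 121
… (46 more)
Maple-Maris-Upland-Hadley-Alder-Hollow-Maple: 25+21+9+6+13+3 = 77  ← best
The minimum is 77.
One optimal route: Maple → Maris → Upland → Hadley → Alder → Hollow → Maple (or its reverse).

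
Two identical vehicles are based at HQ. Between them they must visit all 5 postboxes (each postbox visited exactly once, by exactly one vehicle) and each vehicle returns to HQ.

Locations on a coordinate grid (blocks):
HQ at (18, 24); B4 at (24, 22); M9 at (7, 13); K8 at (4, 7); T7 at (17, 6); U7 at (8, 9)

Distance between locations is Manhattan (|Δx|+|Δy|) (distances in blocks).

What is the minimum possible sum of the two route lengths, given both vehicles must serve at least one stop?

There are 2^4 − 1 = 15 ways to divide the 5 stops into two non-empty groups. For each, the best each vehicle can do is its own shortest tour through its group:
  {B4} + {M9, K8, T7, U7}: 16 + 66 = 82
  {M9} + {B4, K8, T7, U7}: 44 + 76 = 120
  {B4, M9} + {K8, T7, U7}: 56 + 64 = 120
  {K8} + {B4, M9, T7, U7}: 62 + 70 = 132
  {B4, K8} + {M9, T7, U7}: 74 + 58 = 132
  {M9, K8} + {B4, T7, U7}: 62 + 68 = 130
  … (15 splits in total)
Best: vehicle 1 HQ → B4 → HQ = 16; vehicle 2 HQ → M9 → U7 → K8 → T7 → HQ = 66; combined 82.

82 blocks — the smallest possible combined total.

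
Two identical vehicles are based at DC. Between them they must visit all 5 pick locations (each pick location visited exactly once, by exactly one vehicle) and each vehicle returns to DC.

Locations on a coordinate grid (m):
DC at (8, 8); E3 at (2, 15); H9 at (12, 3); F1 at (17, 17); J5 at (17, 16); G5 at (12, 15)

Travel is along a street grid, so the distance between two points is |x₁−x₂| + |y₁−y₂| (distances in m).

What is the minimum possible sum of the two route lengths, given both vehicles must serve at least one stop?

There are 2^4 − 1 = 15 ways to divide the 5 stops into two non-empty groups. For each, the best each vehicle can do is its own shortest tour through its group:
  {E3} + {H9, F1, J5, G5}: 26 + 46 = 72
  {H9} + {E3, F1, J5, G5}: 18 + 48 = 66
  {E3, H9} + {F1, J5, G5}: 44 + 36 = 80
  {F1} + {E3, H9, J5, G5}: 36 + 56 = 92
  {E3, F1} + {H9, J5, G5}: 48 + 44 = 92
  {H9, F1} + {E3, J5, G5}: 46 + 46 = 92
  … (15 splits in total)
Best: vehicle 1 DC → H9 → DC = 18; vehicle 2 DC → E3 → F1 → J5 → G5 → DC = 48; combined 66.

Minimum combined distance: 66 m.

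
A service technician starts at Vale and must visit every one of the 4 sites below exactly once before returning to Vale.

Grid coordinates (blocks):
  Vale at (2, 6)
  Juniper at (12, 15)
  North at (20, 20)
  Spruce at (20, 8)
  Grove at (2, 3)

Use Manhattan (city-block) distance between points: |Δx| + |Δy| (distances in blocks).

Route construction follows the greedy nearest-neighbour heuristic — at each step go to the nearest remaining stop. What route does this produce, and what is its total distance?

At Vale the remaining stops are Grove 3, Juniper 19, Spruce 20, North 32; go to Grove.
At Grove the remaining stops are Juniper 22, Spruce 23, North 35; go to Juniper.
At Juniper the remaining stops are North 13, Spruce 15; go to North.
At North the remaining stops are Spruce 12; go to Spruce.
Return Spruce→Vale: 20.
Total = 3 + 22 + 13 + 12 + 20 = 70.

70 blocks along Vale → Grove → Juniper → North → Spruce → Vale.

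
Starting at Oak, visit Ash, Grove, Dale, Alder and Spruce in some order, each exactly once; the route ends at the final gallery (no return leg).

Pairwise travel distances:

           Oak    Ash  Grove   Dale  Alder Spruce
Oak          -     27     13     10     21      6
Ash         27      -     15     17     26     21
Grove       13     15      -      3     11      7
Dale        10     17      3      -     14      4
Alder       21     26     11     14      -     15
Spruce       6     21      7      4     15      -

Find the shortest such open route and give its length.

Minimum one-way distance = 50.

There are 5! = 120 possible orderings.
Oak→Ash→Grove→Dale→Alder→Spruce: 27+15+3+14+15 = 74
Oak→Ash→Grove→Dale→Spruce→Alder: 27+15+3+4+15 = 64
Oak→Ash→Grove→Alder→Dale→Spruce: 27+15+11+14+4 = 71
Oak→Ash→Grove→Alder→Spruce→Dale: 27+15+11+15+4 = 72
Oak→Ash→Grove→Spruce→Dale→Alder: 27+15+7+4+14 = 67
Oak→Ash→Grove→Spruce→Alder→Dale: 27+15+7+15+14 = 78
Oak→Ash→Dale→Grove→Alder→Spruce: 27+17+3+11+15 = 73
Oak→Ash→Dale→Grove→Spruce→Alder: 27+17+3+7+15 = 69
Oak→Ash→Dale→Alder→Grove→Spruce: 27+17+14+11+7 = 76
Oak→Ash→Dale→Alder→Spruce→Grove: 27+17+14+15+7 = 80
Oak→Ash→Dale→Spruce→Grove→Alder: 27+17+4+7+11 = 66
Oak→Ash→Dale→Spruce→Alder→Grove: 27+17+4+15+11 = 74
Oak→Ash→Alder→Grove→Dale→Spruce: 27+26+11+3+4 = 71
Oak→Ash→Alder→Grove→Spruce→Dale: 27+26+11+7+4 = 75
… (106 more)
Oak→Spruce→Dale→Grove→Alder→Ash: 6+4+3+11+26 = 50  ← best
The minimum is 50.
One shortest path: Oak → Spruce → Dale → Grove → Alder → Ash.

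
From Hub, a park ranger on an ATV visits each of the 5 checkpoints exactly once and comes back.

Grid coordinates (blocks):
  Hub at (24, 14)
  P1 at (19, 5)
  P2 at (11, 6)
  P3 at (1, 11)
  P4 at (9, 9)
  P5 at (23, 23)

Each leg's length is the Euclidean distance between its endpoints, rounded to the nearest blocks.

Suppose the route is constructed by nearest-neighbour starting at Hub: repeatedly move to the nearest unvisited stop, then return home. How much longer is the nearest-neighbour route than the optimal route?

The nearest-neighbour route is 6 blocks longer than optimal.

Hub: P5=9, P1=10, P2=15, P4=16, P3=23 ⇒ P5
P5: P1=18, P4=20, P2=21, P3=25 ⇒ P1
P1: P2=8, P4=11, P3=19 ⇒ P2
P2: P4=4, P3=11 ⇒ P4
P4: P3=8 ⇒ P3
NN route Hub → P5 → P1 → P2 → P4 → P3 → Hub costs 70.
Optimal: Hub → P1 → P2 → P4 → P3 → P5 → Hub costs 64 (by enumerating all 60 distinct tours).
Excess = 70 − 64 = 6.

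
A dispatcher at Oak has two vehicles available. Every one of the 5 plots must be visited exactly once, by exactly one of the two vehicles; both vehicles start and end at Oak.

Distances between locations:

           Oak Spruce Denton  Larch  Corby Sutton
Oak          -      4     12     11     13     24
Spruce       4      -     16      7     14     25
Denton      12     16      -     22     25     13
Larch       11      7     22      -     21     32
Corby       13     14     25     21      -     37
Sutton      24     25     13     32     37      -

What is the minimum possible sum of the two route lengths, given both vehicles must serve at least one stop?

Check every non-empty split of the stops between the two vehicles; for each half take its own optimal tour:
  {Spruce} + {Denton, Larch, Corby, Sutton}: 8 + 91 = 99
  {Denton} + {Spruce, Larch, Corby, Sutton}: 24 + 90 = 114
  {Spruce, Denton} + {Larch, Corby, Sutton}: 32 + 90 = 122
  {Larch} + {Spruce, Denton, Corby, Sutton}: 22 + 77 = 99
  {Spruce, Larch} + {Denton, Corby, Sutton}: 22 + 75 = 97
  {Denton, Larch} + {Spruce, Corby, Sutton}: 45 + 76 = 121
  … (15 splits in total)
  {Corby} + {Spruce, Denton, Larch, Sutton}: 26 + 68 = 94  ← best
Best: vehicle 1 Oak → Corby → Oak = 26; vehicle 2 Oak → Spruce → Larch → Sutton → Denton → Oak = 68; combined 94.

94 — the smallest possible combined total.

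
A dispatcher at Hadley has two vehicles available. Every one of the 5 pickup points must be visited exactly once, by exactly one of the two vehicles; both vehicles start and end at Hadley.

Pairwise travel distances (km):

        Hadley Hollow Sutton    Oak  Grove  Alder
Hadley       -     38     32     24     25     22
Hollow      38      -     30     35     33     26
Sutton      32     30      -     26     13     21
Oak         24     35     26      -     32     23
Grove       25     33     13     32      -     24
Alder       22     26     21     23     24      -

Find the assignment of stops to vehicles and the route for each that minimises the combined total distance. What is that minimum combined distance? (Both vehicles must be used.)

Minimum combined distance: 164 km.

Check every non-empty split of the stops between the two vehicles; for each half take its own optimal tour:
  {Hollow} + {Sutton, Oak, Grove, Alder}: 76 + 106 = 182
  {Sutton} + {Hollow, Oak, Grove, Alder}: 64 + 131 = 195
  {Hollow, Sutton} + {Oak, Grove, Alder}: 100 + 96 = 196
  {Oak} + {Hollow, Sutton, Grove, Alder}: 48 + 116 = 164
  {Hollow, Oak} + {Sutton, Grove, Alder}: 97 + 81 = 178
  {Sutton, Oak} + {Hollow, Grove, Alder}: 82 + 106 = 188
  … (15 splits in total)
Best: vehicle 1 Hadley → Oak → Hadley = 48; vehicle 2 Hadley → Grove → Sutton → Hollow → Alder → Hadley = 116; combined 164.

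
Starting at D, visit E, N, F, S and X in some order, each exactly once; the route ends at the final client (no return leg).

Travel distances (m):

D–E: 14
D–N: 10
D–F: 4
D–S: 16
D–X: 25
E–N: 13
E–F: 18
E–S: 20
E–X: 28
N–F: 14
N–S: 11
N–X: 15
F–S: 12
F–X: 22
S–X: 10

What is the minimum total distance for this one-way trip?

Shortest open route: 54 m.

There are 5! = 120 possible orderings.
D → E → N → F → S → X: 14+13+14+12+10 = 63
D → E → N → F → X → S: 14+13+14+22+10 = 73
D → E → N → S → F → X: 14+13+11+12+22 = 72
D → E → N → S → X → F: 14+13+11+10+22 = 70
D → E → N → X → F → S: 14+13+15+22+12 = 76
D → E → N → X → S → F: 14+13+15+10+12 = 64
D → E → F → N → S → X: 14+18+14+11+10 = 67
D → E → F → N → X → S: 14+18+14+15+10 = 71
D → E → F → S → N → X: 14+18+12+11+15 = 70
D → E → F → S → X → N: 14+18+12+10+15 = 69
D → E → F → X → N → S: 14+18+22+15+11 = 80
D → E → F → X → S → N: 14+18+22+10+11 = 75
D → E → S → N → F → X: 14+20+11+14+22 = 81
D → E → S → N → X → F: 14+20+11+15+22 = 82
… (106 more)
D → F → S → X → N → E: 4+12+10+15+13 = 54  ← best
The minimum is 54.
One shortest path: D → F → S → X → N → E.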